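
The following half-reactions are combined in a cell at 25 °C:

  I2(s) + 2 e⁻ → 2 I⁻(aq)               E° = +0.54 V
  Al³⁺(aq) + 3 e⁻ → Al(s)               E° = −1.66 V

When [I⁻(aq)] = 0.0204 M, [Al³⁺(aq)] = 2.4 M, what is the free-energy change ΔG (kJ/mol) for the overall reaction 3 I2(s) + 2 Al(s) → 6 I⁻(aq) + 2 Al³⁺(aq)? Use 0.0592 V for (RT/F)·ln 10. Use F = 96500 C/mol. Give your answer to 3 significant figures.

The standard cell potential is +0.54 − (−1.66) = +2.20 V, with n = 6 electrons in the balanced equation.
The reaction quotient is [I⁻(aq)]^6·[Al³⁺(aq)]^2 = 4.15×10^−10; by Nernst, E = +2.20 − (0.0592/6)(−9.382) = +2.2926 V.
ΔG = −nFE = −(6)(96500)(+2.2926) J/mol = −1330 kJ/mol.

−1330 kJ/mol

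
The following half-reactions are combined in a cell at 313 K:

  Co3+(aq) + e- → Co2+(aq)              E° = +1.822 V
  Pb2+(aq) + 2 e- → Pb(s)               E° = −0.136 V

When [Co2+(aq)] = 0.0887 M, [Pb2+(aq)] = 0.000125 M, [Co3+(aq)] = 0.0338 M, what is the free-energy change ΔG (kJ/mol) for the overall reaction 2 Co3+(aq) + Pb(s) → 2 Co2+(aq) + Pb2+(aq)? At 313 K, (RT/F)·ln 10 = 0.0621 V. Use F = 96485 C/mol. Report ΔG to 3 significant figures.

−396 kJ/mol

E°cell = +1.822 − (−0.136) = +1.958 V; the balanced reaction transfers n = 2 electrons.
Q = ([Co2+(aq)]^2·[Pb2+(aq)]) / [Co3+(aq)]^2 = 0.000861, so log Q = −3.065 and E = +1.958 − (0.0621/2)(−3.065) = +2.0532 V.
Then ΔG = −nFE = −2 × 96485 × +2.0532 J/mol = −396 kJ/mol.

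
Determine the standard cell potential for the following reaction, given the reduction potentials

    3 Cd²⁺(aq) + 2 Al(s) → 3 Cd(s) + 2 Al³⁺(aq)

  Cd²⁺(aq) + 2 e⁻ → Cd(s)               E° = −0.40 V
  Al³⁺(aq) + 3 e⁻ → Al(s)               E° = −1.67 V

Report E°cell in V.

In the reaction as written, Cd²⁺(aq) is reduced (cathode) and Al³⁺(aq) is produced by oxidation at the anode.
E°cell = E°(cathode) − E°(anode) = −0.40 − (−1.67) = +1.27 V.

+1.27 V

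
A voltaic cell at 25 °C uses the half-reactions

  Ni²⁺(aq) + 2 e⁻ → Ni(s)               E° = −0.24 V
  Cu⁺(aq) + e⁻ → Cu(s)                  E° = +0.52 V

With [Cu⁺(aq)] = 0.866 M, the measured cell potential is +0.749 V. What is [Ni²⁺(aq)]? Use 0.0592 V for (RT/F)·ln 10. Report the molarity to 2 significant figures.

1.8 M

With Cu⁺/Cu at the cathode and Ni²⁺/Ni at the anode, E°cell = +0.52 − (−0.24) = +0.76 V (n = 2).
Rearranging E = E° − (0.0592/n)·log Q gives log Q = 2(+0.76 − (+0.749))/0.0592 = 0.372.
For 2 Cu⁺(aq) + Ni(s) → 2 Cu(s) + Ni²⁺(aq), the reaction quotient is Q = [Ni²⁺(aq)] / [Cu⁺(aq)]^2.
Isolating [Ni²⁺(aq)] in Q = 10^{0.372} yields log [Ni²⁺(aq)] = 0.247, i.e. 1.8 M.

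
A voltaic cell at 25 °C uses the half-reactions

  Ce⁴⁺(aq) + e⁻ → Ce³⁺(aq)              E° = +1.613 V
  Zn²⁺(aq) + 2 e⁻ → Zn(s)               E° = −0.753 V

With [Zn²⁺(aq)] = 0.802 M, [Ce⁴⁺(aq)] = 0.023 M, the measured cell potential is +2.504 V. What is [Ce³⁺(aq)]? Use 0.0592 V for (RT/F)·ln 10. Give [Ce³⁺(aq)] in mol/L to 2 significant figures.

With Ce⁴⁺/Ce³⁺ at the cathode and Zn²⁺/Zn at the anode, E°cell = +1.613 − (−0.753) = +2.366 V (n = 2).
Rearranging E = E° − (0.0592/n)·log Q gives log Q = 2(+2.366 − (+2.504))/0.0592 = −4.662.
For 2 Ce⁴⁺(aq) + Zn(s) → 2 Ce³⁺(aq) + Zn²⁺(aq), the reaction quotient is Q = ([Ce³⁺(aq)]^2·[Zn²⁺(aq)]) / [Ce⁴⁺(aq)]^2.
Isolating [Ce³⁺(aq)] in Q = 10^{−4.662} yields log [Ce³⁺(aq)] = −3.921, i.e. 0.00012 M.

0.00012 M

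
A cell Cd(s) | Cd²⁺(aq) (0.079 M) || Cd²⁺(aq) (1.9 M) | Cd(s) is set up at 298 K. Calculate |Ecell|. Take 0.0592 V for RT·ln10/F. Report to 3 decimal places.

0.041 V

For a concentration cell E°cell = 0, since both electrodes use the same couple.
The compartment with the higher Cd²⁺(aq) concentration (1.9 M) acts as the cathode; ions are reduced there and produced at the dilute (0.079 M) anode.
With n = 2, Ecell = −(0.0592/2)·log([dilute]/[conc]) = −(0.0592/2)·log(0.079/1.9) = +0.041 V.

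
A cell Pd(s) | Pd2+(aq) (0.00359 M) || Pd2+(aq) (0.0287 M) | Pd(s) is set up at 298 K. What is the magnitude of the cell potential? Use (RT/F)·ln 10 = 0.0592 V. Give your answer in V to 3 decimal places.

For a concentration cell E°cell = 0, since both electrodes use the same couple.
The compartment with the higher Pd2+(aq) concentration (0.0287 M) acts as the cathode; ions are reduced there and produced at the dilute (0.00359 M) anode.
With n = 2, Ecell = −(0.0592/2)·log([dilute]/[conc]) = −(0.0592/2)·log(0.00359/0.0287) = +0.027 V.

0.027 V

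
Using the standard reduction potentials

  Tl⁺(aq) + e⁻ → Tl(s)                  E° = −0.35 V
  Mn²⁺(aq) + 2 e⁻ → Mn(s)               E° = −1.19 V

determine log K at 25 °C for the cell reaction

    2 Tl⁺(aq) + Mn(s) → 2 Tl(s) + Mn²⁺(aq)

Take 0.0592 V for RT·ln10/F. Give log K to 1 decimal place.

The Tl⁺/Tl couple is reduced (cathode); E°cell = −0.35 − (−1.19) = +0.84 V with n = 2.
At equilibrium E = 0, so log K = nE°cell / 0.0592 = (2)(+0.84) / 0.0592 = 28.4.

log K = 28.4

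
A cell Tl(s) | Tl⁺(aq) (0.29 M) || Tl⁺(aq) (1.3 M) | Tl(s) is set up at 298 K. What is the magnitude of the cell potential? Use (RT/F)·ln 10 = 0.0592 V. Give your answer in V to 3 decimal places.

0.039 V

For a concentration cell E°cell = 0, since both electrodes use the same couple.
The compartment with the higher Tl⁺(aq) concentration (1.3 M) acts as the cathode; ions are reduced there and produced at the dilute (0.29 M) anode.
With n = 1, Ecell = −(0.0592/1)·log([dilute]/[conc]) = −(0.0592/1)·log(0.29/1.3) = +0.039 V.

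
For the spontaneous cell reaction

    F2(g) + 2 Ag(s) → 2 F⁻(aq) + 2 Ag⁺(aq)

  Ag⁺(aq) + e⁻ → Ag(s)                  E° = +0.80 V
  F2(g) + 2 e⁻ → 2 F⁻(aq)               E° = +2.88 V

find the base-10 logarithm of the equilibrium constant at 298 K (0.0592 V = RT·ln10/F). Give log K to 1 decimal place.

The F₂/F⁻ couple is reduced (cathode); E°cell = +2.88 − (+0.80) = +2.08 V with n = 2.
At equilibrium E = 0, so log K = nE°cell / 0.0592 = (2)(+2.08) / 0.0592 = 70.3.

log K = 70.3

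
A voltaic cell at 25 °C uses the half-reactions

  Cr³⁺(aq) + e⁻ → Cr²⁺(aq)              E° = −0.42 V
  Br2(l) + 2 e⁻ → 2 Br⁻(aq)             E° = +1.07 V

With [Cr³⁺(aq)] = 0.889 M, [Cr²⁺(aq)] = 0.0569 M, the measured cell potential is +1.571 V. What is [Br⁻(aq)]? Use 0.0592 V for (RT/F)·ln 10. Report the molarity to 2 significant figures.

0.0027 M

The Br₂/Br⁻ couple has the larger reduction potential, so it is the cathode: E°cell = +1.07 − (−0.42) = +1.49 V and n = 2.
From the Nernst equation, log Q = n(E° − E)/0.0592 = 2·(+1.49 − (+1.571))/0.0592 = −2.736.
The balanced reaction is Br2(l) + 2 Cr²⁺(aq) → 2 Br⁻(aq) + 2 Cr³⁺(aq), so Q = ([Br⁻(aq)]^2·[Cr³⁺(aq)]^2) / [Cr²⁺(aq)]^2.
Substituting the known concentrations and solving, log [Br⁻(aq)] = −2.562 and [Br⁻(aq)] = 0.0027 M.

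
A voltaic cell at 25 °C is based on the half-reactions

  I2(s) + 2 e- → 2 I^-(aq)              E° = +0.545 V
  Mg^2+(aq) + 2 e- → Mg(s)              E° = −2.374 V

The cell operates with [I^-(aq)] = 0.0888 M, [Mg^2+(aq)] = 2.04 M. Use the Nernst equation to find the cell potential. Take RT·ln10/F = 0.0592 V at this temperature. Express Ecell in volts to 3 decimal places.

The I₂/I⁻ couple has the more positive E°, so it is the cathode; Mg²⁺/Mg is the anode.
E°cell = +0.545 − (−2.374) = +2.919 V, with n = 2 electrons transferred.
For the overall reaction I2(s) + Mg(s) → 2 I^-(aq) + Mg^2+(aq), Q = [I^-(aq)]^2·[Mg^2+(aq)] = 0.0161, giving log Q = −1.794.
E = E° − (0.0592/n)·log Q = +2.919 − (0.0592/2)(−1.794) = +2.972 V.

+2.972 V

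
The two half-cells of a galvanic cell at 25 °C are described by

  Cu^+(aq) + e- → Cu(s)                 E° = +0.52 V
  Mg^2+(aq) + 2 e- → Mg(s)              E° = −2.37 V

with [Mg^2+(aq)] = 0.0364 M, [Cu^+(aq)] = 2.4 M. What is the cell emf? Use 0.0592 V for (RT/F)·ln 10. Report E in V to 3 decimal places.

The Cu⁺/Cu couple has the more positive E°, so it is the cathode; Mg²⁺/Mg is the anode.
E°cell = E°cat − E°an = +0.52 − (−2.37) = +2.89 V; n = 2.
The balanced reaction is 2 Cu^+(aq) + Mg(s) → 2 Cu(s) + Mg^2+(aq), so Q = [Mg^2+(aq)] / [Cu^+(aq)]^2 = 0.00632 and log Q = −2.199.
E = E° − (0.0592/n)·log Q = +2.89 − (0.0592/2)(−2.199) = +2.955 V.

+2.955 V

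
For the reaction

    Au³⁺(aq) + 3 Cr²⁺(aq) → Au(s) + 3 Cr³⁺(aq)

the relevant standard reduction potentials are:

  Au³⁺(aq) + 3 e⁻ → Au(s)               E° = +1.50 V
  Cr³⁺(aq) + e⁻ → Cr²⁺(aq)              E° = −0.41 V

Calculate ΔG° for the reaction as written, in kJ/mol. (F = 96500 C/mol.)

In the reaction as written Au³⁺(aq) is reduced, so the Au³⁺/Au couple is the cathode and Cr³⁺/Cr²⁺ is the anode.
E°cell = +1.50 − (−0.41) = +1.91 V; balancing electrons gives n = 3.
ΔG° = −nFE°cell = −(3)(96500)(+1.91) J/mol = −553 kJ/mol.

−553 kJ/mol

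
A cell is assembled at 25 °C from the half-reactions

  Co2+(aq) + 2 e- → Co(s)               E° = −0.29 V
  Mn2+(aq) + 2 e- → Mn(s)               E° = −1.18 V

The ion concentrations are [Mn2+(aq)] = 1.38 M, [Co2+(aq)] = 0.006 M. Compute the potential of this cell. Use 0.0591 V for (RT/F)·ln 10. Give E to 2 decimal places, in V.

+0.82 V

Co²⁺/Co is reduced (cathode, E° = −0.29 V) and Mn²⁺/Mn is oxidized (anode).
E°cell = −0.29 − (−1.18) = +0.89 V, with n = 2 electrons transferred.
The balanced reaction is Co2+(aq) + Mn(s) → Co(s) + Mn2+(aq), so Q = [Mn2+(aq)] / [Co2+(aq)] = 230 and log Q = 2.362.
E = E° − (0.0591/n)·log Q = +0.89 − (0.0591/2)(2.362) = +0.82 V.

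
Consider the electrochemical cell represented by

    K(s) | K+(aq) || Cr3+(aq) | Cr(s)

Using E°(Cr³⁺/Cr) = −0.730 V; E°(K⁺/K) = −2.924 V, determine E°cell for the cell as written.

By convention the left-hand electrode in cell notation is the anode (oxidation) and the right-hand electrode is the cathode (reduction).
E°cell = E°(right) − E°(left) = −0.730 − (−2.924) = +2.194 V.

+2.194 V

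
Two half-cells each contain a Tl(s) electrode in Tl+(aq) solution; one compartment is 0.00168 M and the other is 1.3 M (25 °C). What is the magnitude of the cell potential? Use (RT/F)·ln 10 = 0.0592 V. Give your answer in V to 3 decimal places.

0.171 V

For a concentration cell E°cell = 0, since both electrodes use the same couple.
The compartment with the higher Tl+(aq) concentration (1.3 M) acts as the cathode; ions are reduced there and produced at the dilute (0.00168 M) anode.
With n = 1, Ecell = −(0.0592/1)·log([dilute]/[conc]) = −(0.0592/1)·log(0.00168/1.3) = +0.171 V.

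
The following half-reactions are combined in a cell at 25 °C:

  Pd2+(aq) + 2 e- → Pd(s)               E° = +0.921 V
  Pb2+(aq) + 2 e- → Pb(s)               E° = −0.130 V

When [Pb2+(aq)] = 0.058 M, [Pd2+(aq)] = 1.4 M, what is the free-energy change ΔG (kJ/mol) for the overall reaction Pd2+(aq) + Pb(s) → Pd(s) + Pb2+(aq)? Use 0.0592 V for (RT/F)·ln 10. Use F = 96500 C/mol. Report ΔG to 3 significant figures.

−211 kJ/mol

With Pd²⁺/Pd reduced at the cathode, E°cell = +0.921 − (−0.130) = +1.051 V and n = 2.
Here Q = [Pb2+(aq)] / [Pd2+(aq)] = 0.0414 (log Q = −1.383), giving E = +1.051 − (0.0592/2)·(−1.383) = +1.0919 V.
Then ΔG = −nFE = −2 × 96500 × +1.0919 J/mol = −211 kJ/mol.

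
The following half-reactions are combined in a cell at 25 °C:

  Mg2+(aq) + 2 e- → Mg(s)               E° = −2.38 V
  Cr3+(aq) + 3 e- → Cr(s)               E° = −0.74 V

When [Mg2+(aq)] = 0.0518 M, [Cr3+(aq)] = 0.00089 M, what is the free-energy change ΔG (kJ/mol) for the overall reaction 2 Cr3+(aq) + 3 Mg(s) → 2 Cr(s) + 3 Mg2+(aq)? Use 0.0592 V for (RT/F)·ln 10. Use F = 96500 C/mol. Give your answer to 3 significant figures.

E°cell = −0.74 − (−2.38) = +1.64 V; the balanced reaction transfers n = 6 electrons.
Here Q = [Mg2+(aq)]^3 / [Cr3+(aq)]^2 = 175 (log Q = 2.244), giving E = +1.64 − (0.0592/6)·(2.244) = +1.6179 V.
Finally ΔG = −nFE = −(6)(96500 C/mol)(+1.6179 V) = −937 kJ/mol.

−937 kJ/mol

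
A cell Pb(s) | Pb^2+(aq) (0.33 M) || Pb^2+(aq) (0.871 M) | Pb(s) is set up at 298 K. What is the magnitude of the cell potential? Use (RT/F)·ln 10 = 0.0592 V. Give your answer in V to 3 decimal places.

For a concentration cell E°cell = 0, since both electrodes use the same couple.
The compartment with the higher Pb^2+(aq) concentration (0.871 M) acts as the cathode; ions are reduced there and produced at the dilute (0.33 M) anode.
With n = 2, Ecell = −(0.0592/2)·log([dilute]/[conc]) = −(0.0592/2)·log(0.33/0.871) = +0.012 V.

0.012 V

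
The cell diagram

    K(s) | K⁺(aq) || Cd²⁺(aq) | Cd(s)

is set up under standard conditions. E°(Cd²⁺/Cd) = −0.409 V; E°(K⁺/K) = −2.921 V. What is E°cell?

+2.512 V

By convention the left-hand electrode in cell notation is the anode (oxidation) and the right-hand electrode is the cathode (reduction).
E°cell = E°(right) − E°(left) = −0.409 − (−2.921) = +2.512 V.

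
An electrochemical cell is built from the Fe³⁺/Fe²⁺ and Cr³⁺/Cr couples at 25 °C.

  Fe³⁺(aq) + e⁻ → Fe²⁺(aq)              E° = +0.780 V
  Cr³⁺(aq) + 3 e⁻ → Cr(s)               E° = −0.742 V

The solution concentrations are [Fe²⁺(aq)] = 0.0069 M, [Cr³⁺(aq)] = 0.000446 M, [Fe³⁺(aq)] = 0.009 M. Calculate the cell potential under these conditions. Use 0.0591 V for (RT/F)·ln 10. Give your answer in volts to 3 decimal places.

+1.595 V

Since E°(Fe³⁺/Fe²⁺) > E°(Cr³⁺/Cr), Fe³⁺/Fe²⁺ serves as the cathode.
E°cell = E°cat − E°an = +0.780 − (−0.742) = +1.522 V; n = 3.
For the overall reaction 3 Fe³⁺(aq) + Cr(s) → 3 Fe²⁺(aq) + Cr³⁺(aq), Q = ([Fe²⁺(aq)]^3·[Cr³⁺(aq)]) / [Fe³⁺(aq)]^3 = 0.000201, giving log Q = −3.697.
By the Nernst equation, E = +1.522 − (0.0591/3)·(−3.697) = +1.595 V.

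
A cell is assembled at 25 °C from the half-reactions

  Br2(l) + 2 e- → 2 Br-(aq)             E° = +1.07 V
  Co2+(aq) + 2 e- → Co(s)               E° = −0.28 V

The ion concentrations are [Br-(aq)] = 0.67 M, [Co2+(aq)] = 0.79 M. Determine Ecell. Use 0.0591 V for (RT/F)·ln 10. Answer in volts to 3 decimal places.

Br₂/Br⁻ is reduced (cathode, E° = +1.07 V) and Co²⁺/Co is oxidized (anode).
E°cell = +1.07 − (−0.28) = +1.35 V, with n = 2 electrons transferred.
Balancing gives Br2(l) + Co(s) → 2 Br-(aq) + Co2+(aq); hence Q = [Br-(aq)]^2·[Co2+(aq)] = 0.355 (log Q = −0.450).
By the Nernst equation, E = +1.35 − (0.0591/2)·(−0.450) = +1.363 V.

+1.363 V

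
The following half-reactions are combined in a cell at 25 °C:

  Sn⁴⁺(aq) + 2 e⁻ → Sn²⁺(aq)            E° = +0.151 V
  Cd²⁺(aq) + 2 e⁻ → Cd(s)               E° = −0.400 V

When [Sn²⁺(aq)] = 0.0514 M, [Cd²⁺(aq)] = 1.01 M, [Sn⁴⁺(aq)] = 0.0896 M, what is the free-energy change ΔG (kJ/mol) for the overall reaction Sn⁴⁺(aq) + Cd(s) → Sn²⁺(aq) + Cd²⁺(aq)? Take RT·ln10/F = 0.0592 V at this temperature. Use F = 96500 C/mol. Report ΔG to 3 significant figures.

E°cell = +0.151 − (−0.400) = +0.551 V; the balanced reaction transfers n = 2 electrons.
Here Q = ([Sn²⁺(aq)]·[Cd²⁺(aq)]) / [Sn⁴⁺(aq)] = 0.579 (log Q = −0.237), giving E = +0.551 − (0.0592/2)·(−0.237) = +0.5580 V.
Then ΔG = −nFE = −2 × 96500 × +0.5580 J/mol = −108 kJ/mol.

−108 kJ/mol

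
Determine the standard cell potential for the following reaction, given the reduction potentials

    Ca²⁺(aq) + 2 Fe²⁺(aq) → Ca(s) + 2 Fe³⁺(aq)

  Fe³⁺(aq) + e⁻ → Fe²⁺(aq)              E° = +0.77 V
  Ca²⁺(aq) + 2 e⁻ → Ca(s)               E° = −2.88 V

−3.65 V

Ca²⁺(aq) gains electrons, so the Ca²⁺/Ca couple is the cathode; the Fe³⁺/Fe²⁺ couple is the anode.
E°cell = E°(cathode) − E°(anode) = −2.88 − (+0.77) = −3.65 V.
The negative E°cell means the reaction is non-spontaneous in the direction written.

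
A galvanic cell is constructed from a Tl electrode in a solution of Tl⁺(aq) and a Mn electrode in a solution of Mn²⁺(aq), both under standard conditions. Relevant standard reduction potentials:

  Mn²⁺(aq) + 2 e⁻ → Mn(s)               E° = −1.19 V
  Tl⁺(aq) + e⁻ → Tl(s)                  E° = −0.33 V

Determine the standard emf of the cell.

+0.86 V

The Tl⁺/Tl couple has the higher E°, so Tl ion is reduced (cathode) and Mn is oxidized (anode).
E°cell = E°(cathode) − E°(anode) = −0.33 − (−1.19) = +0.86 V.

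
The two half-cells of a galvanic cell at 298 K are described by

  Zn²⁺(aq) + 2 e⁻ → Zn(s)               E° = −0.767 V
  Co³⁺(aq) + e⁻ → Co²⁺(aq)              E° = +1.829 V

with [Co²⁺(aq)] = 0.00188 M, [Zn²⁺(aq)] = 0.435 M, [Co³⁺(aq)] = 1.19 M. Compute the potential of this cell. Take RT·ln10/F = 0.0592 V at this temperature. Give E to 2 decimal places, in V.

+2.77 V

The Co³⁺/Co²⁺ couple has the more positive E°, so it is the cathode; Zn²⁺/Zn is the anode.
E°cell = E°cat − E°an = +1.829 − (−0.767) = +2.596 V; n = 2.
For the overall reaction 2 Co³⁺(aq) + Zn(s) → 2 Co²⁺(aq) + Zn²⁺(aq), Q = ([Co²⁺(aq)]^2·[Zn²⁺(aq)]) / [Co³⁺(aq)]^2 = 1.09×10^−6, giving log Q = −5.964.
Applying E = E° − (RT ln10/nF)·log Q gives +2.596 − (0.0592/2)(−5.964) = +2.77 V.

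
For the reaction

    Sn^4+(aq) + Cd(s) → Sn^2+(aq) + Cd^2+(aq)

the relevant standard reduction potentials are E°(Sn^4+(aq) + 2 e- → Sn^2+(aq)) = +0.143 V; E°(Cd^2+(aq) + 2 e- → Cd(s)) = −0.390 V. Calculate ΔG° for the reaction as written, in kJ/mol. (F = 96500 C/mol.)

In the reaction as written Sn^4+(aq) is reduced, so the Sn⁴⁺/Sn²⁺ couple is the cathode and Cd²⁺/Cd is the anode.
E°cell = +0.143 − (−0.390) = +0.533 V; balancing electrons gives n = 2.
ΔG° = −nFE°cell = −(2)(96500)(+0.533) J/mol = −103 kJ/mol.

−103 kJ/mol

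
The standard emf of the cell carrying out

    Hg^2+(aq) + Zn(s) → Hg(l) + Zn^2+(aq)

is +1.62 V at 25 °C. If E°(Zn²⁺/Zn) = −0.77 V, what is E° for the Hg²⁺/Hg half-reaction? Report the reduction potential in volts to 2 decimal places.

In the reaction as written the Hg²⁺/Hg couple is reduced (cathode) and Zn²⁺/Zn is oxidized (anode), so E°cell = E°(Hg²⁺/Hg) − E°(Zn²⁺/Zn).
E°(Hg²⁺/Hg) = E°cell + E°(anode) = +1.62 + (−0.77) = +0.85 V.

+0.85 V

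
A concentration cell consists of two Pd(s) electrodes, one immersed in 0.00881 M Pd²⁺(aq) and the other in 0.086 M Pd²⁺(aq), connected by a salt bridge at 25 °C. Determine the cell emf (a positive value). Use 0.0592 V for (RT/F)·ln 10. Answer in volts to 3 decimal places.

For a concentration cell E°cell = 0, since both electrodes use the same couple.
The compartment with the higher Pd²⁺(aq) concentration (0.086 M) acts as the cathode; ions are reduced there and produced at the dilute (0.00881 M) anode.
With n = 2, Ecell = −(0.0592/2)·log([dilute]/[conc]) = −(0.0592/2)·log(0.00881/0.086) = +0.029 V.

0.029 V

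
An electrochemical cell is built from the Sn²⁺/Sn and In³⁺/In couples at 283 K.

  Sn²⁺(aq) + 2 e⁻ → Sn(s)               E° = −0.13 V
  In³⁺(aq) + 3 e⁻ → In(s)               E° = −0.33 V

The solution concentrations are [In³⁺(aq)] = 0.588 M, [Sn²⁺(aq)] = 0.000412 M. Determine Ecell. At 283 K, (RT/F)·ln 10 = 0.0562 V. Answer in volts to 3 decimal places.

+0.109 V

Since E°(Sn²⁺/Sn) > E°(In³⁺/In), Sn²⁺/Sn serves as the cathode.
E°cell = −0.13 − (−0.33) = +0.20 V, with n = 6 electrons transferred.
The balanced reaction is 3 Sn²⁺(aq) + 2 In(s) → 3 Sn(s) + 2 In³⁺(aq), so Q = [In³⁺(aq)]^2 / [Sn²⁺(aq)]^3 = 4.94×10^9 and log Q = 9.694.
E = E° − (0.0562/n)·log Q = +0.20 − (0.0562/6)(9.694) = +0.109 V.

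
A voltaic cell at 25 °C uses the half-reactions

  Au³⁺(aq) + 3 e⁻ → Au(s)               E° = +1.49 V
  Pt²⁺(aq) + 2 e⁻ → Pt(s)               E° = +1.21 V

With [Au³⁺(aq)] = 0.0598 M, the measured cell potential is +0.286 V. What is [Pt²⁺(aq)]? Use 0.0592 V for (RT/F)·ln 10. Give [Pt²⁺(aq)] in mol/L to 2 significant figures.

With Au³⁺/Au at the cathode and Pt²⁺/Pt at the anode, E°cell = +1.49 − (+1.21) = +0.28 V (n = 6).
From the Nernst equation, log Q = n(E° − E)/0.0592 = 6·(+0.28 − (+0.286))/0.0592 = −0.608.
For 2 Au³⁺(aq) + 3 Pt(s) → 2 Au(s) + 3 Pt²⁺(aq), the reaction quotient is Q = [Pt²⁺(aq)]^3 / [Au³⁺(aq)]^2.
Substituting the known concentrations and solving, log [Pt²⁺(aq)] = −1.018 and [Pt²⁺(aq)] = 0.096 M.

0.096 M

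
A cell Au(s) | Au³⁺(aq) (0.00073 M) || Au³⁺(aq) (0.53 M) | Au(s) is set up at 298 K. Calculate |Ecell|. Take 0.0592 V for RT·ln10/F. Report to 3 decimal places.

For a concentration cell E°cell = 0, since both electrodes use the same couple.
The compartment with the higher Au³⁺(aq) concentration (0.53 M) acts as the cathode; ions are reduced there and produced at the dilute (0.00073 M) anode.
With n = 3, Ecell = −(0.0592/3)·log([dilute]/[conc]) = −(0.0592/3)·log(0.00073/0.53) = +0.056 V.

0.056 V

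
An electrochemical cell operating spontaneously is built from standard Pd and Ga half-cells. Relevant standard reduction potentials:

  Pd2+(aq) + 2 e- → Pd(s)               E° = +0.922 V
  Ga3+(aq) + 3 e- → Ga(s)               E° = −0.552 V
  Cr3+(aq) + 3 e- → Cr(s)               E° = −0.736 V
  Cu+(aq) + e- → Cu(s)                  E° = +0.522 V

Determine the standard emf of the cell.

The Pd²⁺/Pd couple has the higher E°, so Pd ion is reduced (cathode) and Ga is oxidized (anode).
E°cell = E°(cathode) − E°(anode) = +0.922 − (−0.552) = +1.474 V.

+1.474 V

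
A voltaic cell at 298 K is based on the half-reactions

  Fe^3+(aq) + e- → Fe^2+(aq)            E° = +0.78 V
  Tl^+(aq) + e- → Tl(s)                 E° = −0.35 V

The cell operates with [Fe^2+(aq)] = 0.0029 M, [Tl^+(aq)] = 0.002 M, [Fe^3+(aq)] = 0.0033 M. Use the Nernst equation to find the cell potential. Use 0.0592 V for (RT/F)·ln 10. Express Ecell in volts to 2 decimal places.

+1.29 V

The Fe³⁺/Fe²⁺ couple has the more positive E°, so it is the cathode; Tl⁺/Tl is the anode.
E°cell = +0.78 − (−0.35) = +1.13 V, with n = 1 electron transferred.
Balancing gives Fe^3+(aq) + Tl(s) → Fe^2+(aq) + Tl^+(aq); hence Q = ([Fe^2+(aq)]·[Tl^+(aq)]) / [Fe^3+(aq)] = 0.00176 (log Q = −2.755).
E = E° − (0.0592/n)·log Q = +1.13 − (0.0592/1)(−2.755) = +1.29 V.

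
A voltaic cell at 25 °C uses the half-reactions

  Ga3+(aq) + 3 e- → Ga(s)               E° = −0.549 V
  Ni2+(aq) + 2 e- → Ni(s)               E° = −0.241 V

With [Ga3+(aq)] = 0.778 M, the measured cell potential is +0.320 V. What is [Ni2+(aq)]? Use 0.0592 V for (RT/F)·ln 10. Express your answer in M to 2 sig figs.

2.2 M

Ni²⁺/Ni is the cathode (higher E°); E°cell = −0.241 − (−0.549) = +0.308 V with n = 6.
Since E = E° − (0.0592/n)·log Q, log Q = n(E° − E)/0.0592 = −1.216.
For 3 Ni2+(aq) + 2 Ga(s) → 3 Ni(s) + 2 Ga3+(aq), the reaction quotient is Q = [Ga3+(aq)]^2 / [Ni2+(aq)]^3.
Isolating [Ni2+(aq)] in Q = 10^{−1.216} yields log [Ni2+(aq)] = 0.333, i.e. 2.2 M.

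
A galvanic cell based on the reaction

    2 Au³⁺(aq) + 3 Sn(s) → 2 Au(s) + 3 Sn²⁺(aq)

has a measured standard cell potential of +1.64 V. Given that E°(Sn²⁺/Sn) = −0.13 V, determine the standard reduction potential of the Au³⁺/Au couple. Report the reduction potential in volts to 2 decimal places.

+1.51 V

In the reaction as written the Au³⁺/Au couple is reduced (cathode) and Sn²⁺/Sn is oxidized (anode), so E°cell = E°(Au³⁺/Au) − E°(Sn²⁺/Sn).
E°(Au³⁺/Au) = E°cell + E°(anode) = +1.64 + (−0.13) = +1.51 V.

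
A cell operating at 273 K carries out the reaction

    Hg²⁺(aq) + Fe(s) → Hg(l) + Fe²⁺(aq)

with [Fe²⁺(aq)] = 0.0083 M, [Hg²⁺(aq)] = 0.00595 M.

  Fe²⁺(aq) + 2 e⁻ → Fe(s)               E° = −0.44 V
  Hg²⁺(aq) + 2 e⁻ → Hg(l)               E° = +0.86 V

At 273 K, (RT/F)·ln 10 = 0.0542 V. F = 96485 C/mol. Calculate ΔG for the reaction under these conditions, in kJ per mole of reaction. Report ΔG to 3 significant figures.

The standard cell potential is +0.86 − (−0.44) = +1.30 V, with n = 2 electrons in the balanced equation.
Q = [Fe²⁺(aq)] / [Hg²⁺(aq)] = 1.39, so log Q = 0.145 and E = +1.30 − (0.0542/2)(0.145) = +1.2961 V.
ΔG = −nFE = −(2)(96485)(+1.2961) J/mol = −250 kJ/mol.

−250 kJ/mol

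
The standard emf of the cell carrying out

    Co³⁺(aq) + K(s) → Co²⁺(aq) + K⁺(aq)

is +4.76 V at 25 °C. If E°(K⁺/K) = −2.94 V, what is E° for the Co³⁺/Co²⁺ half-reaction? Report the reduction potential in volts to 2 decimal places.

In the reaction as written the Co³⁺/Co²⁺ couple is reduced (cathode) and K⁺/K is oxidized (anode), so E°cell = E°(Co³⁺/Co²⁺) − E°(K⁺/K).
E°(Co³⁺/Co²⁺) = E°cell + E°(anode) = +4.76 + (−2.94) = +1.82 V.

+1.82 V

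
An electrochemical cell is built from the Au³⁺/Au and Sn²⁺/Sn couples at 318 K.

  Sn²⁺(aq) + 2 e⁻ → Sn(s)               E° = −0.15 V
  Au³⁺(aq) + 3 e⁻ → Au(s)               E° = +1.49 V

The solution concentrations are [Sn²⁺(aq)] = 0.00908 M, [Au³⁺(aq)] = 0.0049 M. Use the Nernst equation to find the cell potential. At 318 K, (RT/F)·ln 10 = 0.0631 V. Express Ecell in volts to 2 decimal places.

The Au³⁺/Au couple has the more positive E°, so it is the cathode; Sn²⁺/Sn is the anode.
E°cell = E°cat − E°an = +1.49 − (−0.15) = +1.64 V; n = 6.
For the overall reaction 2 Au³⁺(aq) + 3 Sn(s) → 2 Au(s) + 3 Sn²⁺(aq), Q = [Sn²⁺(aq)]^3 / [Au³⁺(aq)]^2 = 0.0312, giving log Q = −1.506.
By the Nernst equation, E = +1.64 − (0.0631/6)·(−1.506) = +1.66 V.

+1.66 V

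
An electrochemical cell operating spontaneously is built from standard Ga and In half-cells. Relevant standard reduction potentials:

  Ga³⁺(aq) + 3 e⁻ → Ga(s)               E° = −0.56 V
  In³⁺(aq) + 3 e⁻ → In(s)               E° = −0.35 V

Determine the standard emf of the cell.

+0.21 V

The In³⁺/In couple has the higher E°, so In ion is reduced (cathode) and Ga is oxidized (anode).
E°cell = E°(cathode) − E°(anode) = −0.35 − (−0.56) = +0.21 V.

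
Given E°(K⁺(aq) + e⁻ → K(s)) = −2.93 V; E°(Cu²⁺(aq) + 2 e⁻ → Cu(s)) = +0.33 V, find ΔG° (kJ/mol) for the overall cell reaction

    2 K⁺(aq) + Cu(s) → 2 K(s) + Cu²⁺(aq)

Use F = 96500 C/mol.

+629 kJ/mol

In the reaction as written K⁺(aq) is reduced, so the K⁺/K couple is the cathode and Cu²⁺/Cu is the anode.
E°cell = −2.93 − (+0.33) = −3.26 V; balancing electrons gives n = 2.
ΔG° = −nFE°cell = −(2)(96500)(−3.26) J/mol = +629 kJ/mol.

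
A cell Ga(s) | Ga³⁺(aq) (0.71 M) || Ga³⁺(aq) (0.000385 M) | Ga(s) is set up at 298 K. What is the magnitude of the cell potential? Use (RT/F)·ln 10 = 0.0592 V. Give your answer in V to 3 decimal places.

For a concentration cell E°cell = 0, since both electrodes use the same couple.
The compartment with the higher Ga³⁺(aq) concentration (0.71 M) acts as the cathode; ions are reduced there and produced at the dilute (0.000385 M) anode.
With n = 3, Ecell = −(0.0592/3)·log([dilute]/[conc]) = −(0.0592/3)·log(0.000385/0.71) = +0.064 V.

0.064 V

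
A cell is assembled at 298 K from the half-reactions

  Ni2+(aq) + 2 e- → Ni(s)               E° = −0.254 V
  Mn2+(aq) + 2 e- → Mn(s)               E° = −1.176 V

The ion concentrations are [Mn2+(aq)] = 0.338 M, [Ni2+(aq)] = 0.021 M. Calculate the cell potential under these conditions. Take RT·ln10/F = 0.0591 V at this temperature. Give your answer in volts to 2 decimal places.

+0.89 V

Ni²⁺/Ni is reduced (cathode, E° = −0.254 V) and Mn²⁺/Mn is oxidized (anode).
E°cell = −0.254 − (−1.176) = +0.922 V, with n = 2 electrons transferred.
For the overall reaction Ni2+(aq) + Mn(s) → Ni(s) + Mn2+(aq), Q = [Mn2+(aq)] / [Ni2+(aq)] = 16.1, giving log Q = 1.207.
Applying E = E° − (RT ln10/nF)·log Q gives +0.922 − (0.0591/2)(1.207) = +0.89 V.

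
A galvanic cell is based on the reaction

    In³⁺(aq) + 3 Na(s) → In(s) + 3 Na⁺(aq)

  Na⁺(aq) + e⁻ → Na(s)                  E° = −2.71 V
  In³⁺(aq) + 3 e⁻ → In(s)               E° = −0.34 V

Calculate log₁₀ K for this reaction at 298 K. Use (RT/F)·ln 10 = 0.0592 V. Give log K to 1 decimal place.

log K = 120.1

The In³⁺/In couple is reduced (cathode); E°cell = −0.34 − (−2.71) = +2.37 V with n = 3.
At equilibrium E = 0, so log K = nE°cell / 0.0592 = (3)(+2.37) / 0.0592 = 120.1.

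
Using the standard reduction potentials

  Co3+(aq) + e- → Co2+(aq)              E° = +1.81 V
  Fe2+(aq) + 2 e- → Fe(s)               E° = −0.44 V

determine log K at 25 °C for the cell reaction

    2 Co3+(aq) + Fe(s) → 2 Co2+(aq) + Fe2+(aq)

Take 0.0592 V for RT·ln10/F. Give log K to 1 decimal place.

The Co³⁺/Co²⁺ couple is reduced (cathode); E°cell = +1.81 − (−0.44) = +2.25 V with n = 2.
At equilibrium E = 0, so log K = nE°cell / 0.0592 = (2)(+2.25) / 0.0592 = 76.0.

log K = 76.0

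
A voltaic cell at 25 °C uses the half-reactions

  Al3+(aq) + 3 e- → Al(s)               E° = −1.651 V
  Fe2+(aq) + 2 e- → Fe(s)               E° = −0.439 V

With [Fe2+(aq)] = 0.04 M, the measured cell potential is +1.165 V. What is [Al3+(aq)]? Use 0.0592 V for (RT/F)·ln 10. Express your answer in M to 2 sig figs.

Fe²⁺/Fe is the cathode (higher E°); E°cell = −0.439 − (−1.651) = +1.212 V with n = 6.
Since E = E° − (0.0592/n)·log Q, log Q = n(E° − E)/0.0592 = 4.764.
Balancing electrons gives 3 Fe2+(aq) + 2 Al(s) → 3 Fe(s) + 2 Al3+(aq); thus Q = [Al3+(aq)]^2 / [Fe2+(aq)]^3.
Solving for the unknown gives log [Al3+(aq)] = 0.285, so [Al3+(aq)] ≈ 1.9 M.

1.9 M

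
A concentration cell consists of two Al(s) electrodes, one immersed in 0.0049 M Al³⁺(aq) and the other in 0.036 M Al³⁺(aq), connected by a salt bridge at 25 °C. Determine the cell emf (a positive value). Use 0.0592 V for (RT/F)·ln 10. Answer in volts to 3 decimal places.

For a concentration cell E°cell = 0, since both electrodes use the same couple.
The compartment with the higher Al³⁺(aq) concentration (0.036 M) acts as the cathode; ions are reduced there and produced at the dilute (0.0049 M) anode.
With n = 3, Ecell = −(0.0592/3)·log([dilute]/[conc]) = −(0.0592/3)·log(0.0049/0.036) = +0.017 V.

0.017 V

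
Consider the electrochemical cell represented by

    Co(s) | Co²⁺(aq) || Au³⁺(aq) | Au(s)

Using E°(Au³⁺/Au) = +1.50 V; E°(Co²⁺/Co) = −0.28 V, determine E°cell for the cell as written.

By convention the left-hand electrode in cell notation is the anode (oxidation) and the right-hand electrode is the cathode (reduction).
E°cell = E°(right) − E°(left) = +1.50 − (−0.28) = +1.78 V.

+1.78 V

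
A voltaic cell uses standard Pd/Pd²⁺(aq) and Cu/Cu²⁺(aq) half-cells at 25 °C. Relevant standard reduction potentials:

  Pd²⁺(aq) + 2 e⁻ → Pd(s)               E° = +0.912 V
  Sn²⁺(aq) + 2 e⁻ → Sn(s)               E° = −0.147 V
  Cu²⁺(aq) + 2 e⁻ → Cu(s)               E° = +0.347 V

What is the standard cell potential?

+0.565 V

The Pd²⁺/Pd couple has the higher E°, so Pd ion is reduced (cathode) and Cu is oxidized (anode).
E°cell = E°(cathode) − E°(anode) = +0.912 − (+0.347) = +0.565 V.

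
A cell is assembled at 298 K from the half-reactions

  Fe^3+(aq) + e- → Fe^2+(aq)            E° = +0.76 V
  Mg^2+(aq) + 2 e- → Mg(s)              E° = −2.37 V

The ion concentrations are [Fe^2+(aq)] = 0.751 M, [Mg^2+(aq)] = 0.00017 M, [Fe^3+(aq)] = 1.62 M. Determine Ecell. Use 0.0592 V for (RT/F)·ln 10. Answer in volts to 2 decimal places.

The Fe³⁺/Fe²⁺ couple has the more positive E°, so it is the cathode; Mg²⁺/Mg is the anode.
E°cell = +0.76 − (−2.37) = +3.13 V, with n = 2 electrons transferred.
The balanced reaction is 2 Fe^3+(aq) + Mg(s) → 2 Fe^2+(aq) + Mg^2+(aq), so Q = ([Fe^2+(aq)]^2·[Mg^2+(aq)]) / [Fe^3+(aq)]^2 = 3.65×10^−5 and log Q = −4.437.
By the Nernst equation, E = +3.13 − (0.0592/2)·(−4.437) = +3.26 V.

+3.26 V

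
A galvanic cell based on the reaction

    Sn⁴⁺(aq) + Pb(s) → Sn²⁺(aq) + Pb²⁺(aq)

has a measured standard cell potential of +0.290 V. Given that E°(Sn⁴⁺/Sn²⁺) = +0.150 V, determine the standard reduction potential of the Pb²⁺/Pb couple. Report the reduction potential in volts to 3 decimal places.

In the reaction as written the Sn⁴⁺/Sn²⁺ couple is reduced (cathode) and Pb²⁺/Pb is oxidized (anode), so E°cell = E°(Sn⁴⁺/Sn²⁺) − E°(Pb²⁺/Pb).
E°(Pb²⁺/Pb) = E°(cathode) − E°cell = +0.150 − (+0.290) = −0.140 V.

−0.140 V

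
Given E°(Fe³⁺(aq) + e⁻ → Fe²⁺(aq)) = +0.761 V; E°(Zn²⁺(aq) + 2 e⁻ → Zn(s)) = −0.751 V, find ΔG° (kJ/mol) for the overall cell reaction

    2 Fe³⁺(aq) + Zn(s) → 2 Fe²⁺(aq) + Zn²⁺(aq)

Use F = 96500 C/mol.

In the reaction as written Fe³⁺(aq) is reduced, so the Fe³⁺/Fe²⁺ couple is the cathode and Zn²⁺/Zn is the anode.
E°cell = +0.761 − (−0.751) = +1.512 V; balancing electrons gives n = 2.
ΔG° = −nFE°cell = −(2)(96500)(+1.512) J/mol = −292 kJ/mol.

−292 kJ/mol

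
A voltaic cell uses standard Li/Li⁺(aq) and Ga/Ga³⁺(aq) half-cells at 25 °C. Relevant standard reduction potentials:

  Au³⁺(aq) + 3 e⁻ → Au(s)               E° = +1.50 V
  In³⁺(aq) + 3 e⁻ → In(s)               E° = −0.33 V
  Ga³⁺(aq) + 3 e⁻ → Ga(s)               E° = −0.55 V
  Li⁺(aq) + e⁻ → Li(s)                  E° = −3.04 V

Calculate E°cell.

The Ga³⁺/Ga couple has the higher E°, so Ga ion is reduced (cathode) and Li is oxidized (anode).
E°cell = E°(cathode) − E°(anode) = −0.55 − (−3.04) = +2.49 V.

+2.49 V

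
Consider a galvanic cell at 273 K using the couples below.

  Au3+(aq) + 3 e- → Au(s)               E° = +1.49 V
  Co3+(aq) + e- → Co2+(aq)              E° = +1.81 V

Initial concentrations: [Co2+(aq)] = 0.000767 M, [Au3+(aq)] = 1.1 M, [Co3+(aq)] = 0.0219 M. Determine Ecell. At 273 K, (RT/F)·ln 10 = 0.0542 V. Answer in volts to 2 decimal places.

+0.40 V

Since E°(Co³⁺/Co²⁺) > E°(Au³⁺/Au), Co³⁺/Co²⁺ serves as the cathode.
E°cell = +1.81 − (+1.49) = +0.32 V, with n = 3 electrons transferred.
The balanced reaction is 3 Co3+(aq) + Au(s) → 3 Co2+(aq) + Au3+(aq), so Q = ([Co2+(aq)]^3·[Au3+(aq)]) / [Co3+(aq)]^3 = 4.73×10^−5 and log Q = −4.326.
E = E° − (0.0542/n)·log Q = +0.32 − (0.0542/3)(−4.326) = +0.40 V.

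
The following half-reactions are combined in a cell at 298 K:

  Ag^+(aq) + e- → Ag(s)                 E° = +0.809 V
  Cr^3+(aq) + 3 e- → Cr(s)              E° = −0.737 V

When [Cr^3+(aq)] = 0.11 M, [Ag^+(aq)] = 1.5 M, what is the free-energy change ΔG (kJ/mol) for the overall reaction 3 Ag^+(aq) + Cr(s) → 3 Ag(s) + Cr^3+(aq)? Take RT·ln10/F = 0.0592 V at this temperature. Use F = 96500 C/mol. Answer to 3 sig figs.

−456 kJ/mol

With Ag⁺/Ag reduced at the cathode, E°cell = +0.809 − (−0.737) = +1.546 V and n = 3.
The reaction quotient is [Cr^3+(aq)] / [Ag^+(aq)]^3 = 0.0326; by Nernst, E = +1.546 − (0.0592/3)(−1.487) = +1.5753 V.
Then ΔG = −nFE = −3 × 96500 × +1.5753 J/mol = −456 kJ/mol.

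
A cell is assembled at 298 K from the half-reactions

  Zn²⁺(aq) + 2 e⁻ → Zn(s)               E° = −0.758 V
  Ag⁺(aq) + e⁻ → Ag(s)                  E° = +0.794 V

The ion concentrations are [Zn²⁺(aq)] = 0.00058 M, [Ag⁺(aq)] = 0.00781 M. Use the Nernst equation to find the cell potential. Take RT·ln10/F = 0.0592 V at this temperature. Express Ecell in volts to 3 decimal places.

The Ag⁺/Ag couple has the more positive E°, so it is the cathode; Zn²⁺/Zn is the anode.
E°cell = +0.794 − (−0.758) = +1.552 V, with n = 2 electrons transferred.
The balanced reaction is 2 Ag⁺(aq) + Zn(s) → 2 Ag(s) + Zn²⁺(aq), so Q = [Zn²⁺(aq)] / [Ag⁺(aq)]^2 = 9.51 and log Q = 0.978.
E = E° − (0.0592/n)·log Q = +1.552 − (0.0592/2)(0.978) = +1.523 V.

+1.523 V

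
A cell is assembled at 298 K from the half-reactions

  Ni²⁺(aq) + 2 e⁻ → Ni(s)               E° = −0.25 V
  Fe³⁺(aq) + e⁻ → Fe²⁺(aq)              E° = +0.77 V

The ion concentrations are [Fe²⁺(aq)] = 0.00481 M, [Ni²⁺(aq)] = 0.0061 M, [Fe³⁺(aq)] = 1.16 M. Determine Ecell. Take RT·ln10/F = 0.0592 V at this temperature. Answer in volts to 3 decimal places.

+1.227 V

Fe³⁺/Fe²⁺ is reduced (cathode, E° = +0.77 V) and Ni²⁺/Ni is oxidized (anode).
E°cell = E°cat − E°an = +0.77 − (−0.25) = +1.02 V; n = 2.
For the overall reaction 2 Fe³⁺(aq) + Ni(s) → 2 Fe²⁺(aq) + Ni²⁺(aq), Q = ([Fe²⁺(aq)]^2·[Ni²⁺(aq)]) / [Fe³⁺(aq)]^2 = 1.05×10^−7, giving log Q = −6.979.
By the Nernst equation, E = +1.02 − (0.0592/2)·(−6.979) = +1.227 V.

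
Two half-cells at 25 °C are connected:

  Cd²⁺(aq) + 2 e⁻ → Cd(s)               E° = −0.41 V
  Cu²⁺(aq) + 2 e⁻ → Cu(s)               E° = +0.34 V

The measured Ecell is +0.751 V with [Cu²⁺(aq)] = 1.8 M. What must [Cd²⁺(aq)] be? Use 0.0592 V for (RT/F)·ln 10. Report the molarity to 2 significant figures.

1.7 M

The Cu²⁺/Cu couple has the larger reduction potential, so it is the cathode: E°cell = +0.34 − (−0.41) = +0.75 V and n = 2.
Since E = E° − (0.0592/n)·log Q, log Q = n(E° − E)/0.0592 = −0.034.
The balanced reaction is Cu²⁺(aq) + Cd(s) → Cu(s) + Cd²⁺(aq), so Q = [Cd²⁺(aq)] / [Cu²⁺(aq)].
Substituting the known concentrations and solving, log [Cd²⁺(aq)] = 0.221 and [Cd²⁺(aq)] = 1.7 M.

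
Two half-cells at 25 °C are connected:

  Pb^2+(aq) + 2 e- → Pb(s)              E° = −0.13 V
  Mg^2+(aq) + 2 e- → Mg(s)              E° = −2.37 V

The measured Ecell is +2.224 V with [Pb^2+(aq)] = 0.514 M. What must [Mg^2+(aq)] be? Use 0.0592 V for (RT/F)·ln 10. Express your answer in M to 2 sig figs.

1.8 M

The Pb²⁺/Pb couple has the larger reduction potential, so it is the cathode: E°cell = −0.13 − (−2.37) = +2.24 V and n = 2.
From the Nernst equation, log Q = n(E° − E)/0.0592 = 2·(+2.24 − (+2.224))/0.0592 = 0.541.
Balancing electrons gives Pb^2+(aq) + Mg(s) → Pb(s) + Mg^2+(aq); thus Q = [Mg^2+(aq)] / [Pb^2+(aq)].
Solving for the unknown gives log [Mg^2+(aq)] = 0.252, so [Mg^2+(aq)] ≈ 1.8 M.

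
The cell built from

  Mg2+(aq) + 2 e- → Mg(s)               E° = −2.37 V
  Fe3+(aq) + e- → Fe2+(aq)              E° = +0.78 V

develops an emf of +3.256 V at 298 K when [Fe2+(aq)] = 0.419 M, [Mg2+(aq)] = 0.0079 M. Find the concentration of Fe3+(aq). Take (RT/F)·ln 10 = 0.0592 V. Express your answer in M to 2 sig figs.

2.3 M

The Fe³⁺/Fe²⁺ couple has the larger reduction potential, so it is the cathode: E°cell = +0.78 − (−2.37) = +3.15 V and n = 2.
From the Nernst equation, log Q = n(E° − E)/0.0592 = 2·(+3.15 − (+3.256))/0.0592 = −3.581.
For 2 Fe3+(aq) + Mg(s) → 2 Fe2+(aq) + Mg2+(aq), the reaction quotient is Q = ([Fe2+(aq)]^2·[Mg2+(aq)]) / [Fe3+(aq)]^2.
Substituting the known concentrations and solving, log [Fe3+(aq)] = 0.362 and [Fe3+(aq)] = 2.3 M.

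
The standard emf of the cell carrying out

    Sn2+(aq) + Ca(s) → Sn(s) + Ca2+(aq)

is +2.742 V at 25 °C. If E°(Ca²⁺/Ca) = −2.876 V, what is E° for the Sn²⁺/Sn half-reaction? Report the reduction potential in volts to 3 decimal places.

In the reaction as written the Sn²⁺/Sn couple is reduced (cathode) and Ca²⁺/Ca is oxidized (anode), so E°cell = E°(Sn²⁺/Sn) − E°(Ca²⁺/Ca).
E°(Sn²⁺/Sn) = E°cell + E°(anode) = +2.742 + (−2.876) = −0.134 V.

−0.134 V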